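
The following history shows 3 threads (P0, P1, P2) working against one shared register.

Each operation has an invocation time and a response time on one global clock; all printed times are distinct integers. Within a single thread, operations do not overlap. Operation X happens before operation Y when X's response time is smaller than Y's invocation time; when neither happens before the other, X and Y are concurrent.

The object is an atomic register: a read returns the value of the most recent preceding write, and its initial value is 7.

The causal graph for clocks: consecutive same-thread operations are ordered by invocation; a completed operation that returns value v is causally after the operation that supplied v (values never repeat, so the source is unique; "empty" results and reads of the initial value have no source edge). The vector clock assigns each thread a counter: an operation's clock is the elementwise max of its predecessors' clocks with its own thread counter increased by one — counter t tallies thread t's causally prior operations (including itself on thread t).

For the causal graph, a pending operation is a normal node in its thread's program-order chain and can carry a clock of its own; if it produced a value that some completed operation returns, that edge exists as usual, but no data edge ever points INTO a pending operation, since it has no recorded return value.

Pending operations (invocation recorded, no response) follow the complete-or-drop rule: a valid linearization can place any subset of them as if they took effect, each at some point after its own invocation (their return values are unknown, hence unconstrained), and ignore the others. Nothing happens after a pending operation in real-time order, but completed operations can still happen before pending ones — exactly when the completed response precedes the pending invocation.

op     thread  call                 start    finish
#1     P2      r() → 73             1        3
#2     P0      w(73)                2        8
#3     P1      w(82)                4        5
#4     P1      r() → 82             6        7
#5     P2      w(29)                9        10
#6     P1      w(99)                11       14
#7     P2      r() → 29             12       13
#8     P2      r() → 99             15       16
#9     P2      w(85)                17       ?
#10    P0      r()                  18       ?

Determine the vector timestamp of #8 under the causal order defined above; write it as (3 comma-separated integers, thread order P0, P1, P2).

VC(#3, invoked at 4): no causal predecessors; +1 on P1 → (0, 1, 0)
VC(#2, invoked at 2): no causal predecessors; +1 on P0 → (1, 0, 0)
#4 (invocation 6): componentwise max over VC(#3)=(0, 1, 0), +1 at P1, giving (0, 2, 0)
#1 (invocation 1): componentwise max over VC(#2)=(1, 0, 0), +1 at P2, giving (1, 0, 1)
#10 (invocation 18): componentwise max over VC(#2)=(1, 0, 0), +1 at P0, giving (2, 0, 0)
#6 (invocation 11): componentwise max over VC(#4)=(0, 2, 0), +1 at P1, giving (0, 3, 0)
#5 (invocation 9): componentwise max over VC(#1)=(1, 0, 1), +1 at P2, giving (1, 0, 2)
#7 (invocation 12): componentwise max over VC(#5)=(1, 0, 2), +1 at P2, giving (1, 0, 3)
#8 (invocation 15): componentwise max over VC(#6)=(0, 3, 0), VC(#7)=(1, 0, 3), +1 at P2, giving (1, 3, 4)
#9 (invocation 17): componentwise max over VC(#8)=(1, 3, 4), +1 at P2, giving (1, 3, 5)
target: VC(#8) = (1, 3, 4)

(1, 3, 4)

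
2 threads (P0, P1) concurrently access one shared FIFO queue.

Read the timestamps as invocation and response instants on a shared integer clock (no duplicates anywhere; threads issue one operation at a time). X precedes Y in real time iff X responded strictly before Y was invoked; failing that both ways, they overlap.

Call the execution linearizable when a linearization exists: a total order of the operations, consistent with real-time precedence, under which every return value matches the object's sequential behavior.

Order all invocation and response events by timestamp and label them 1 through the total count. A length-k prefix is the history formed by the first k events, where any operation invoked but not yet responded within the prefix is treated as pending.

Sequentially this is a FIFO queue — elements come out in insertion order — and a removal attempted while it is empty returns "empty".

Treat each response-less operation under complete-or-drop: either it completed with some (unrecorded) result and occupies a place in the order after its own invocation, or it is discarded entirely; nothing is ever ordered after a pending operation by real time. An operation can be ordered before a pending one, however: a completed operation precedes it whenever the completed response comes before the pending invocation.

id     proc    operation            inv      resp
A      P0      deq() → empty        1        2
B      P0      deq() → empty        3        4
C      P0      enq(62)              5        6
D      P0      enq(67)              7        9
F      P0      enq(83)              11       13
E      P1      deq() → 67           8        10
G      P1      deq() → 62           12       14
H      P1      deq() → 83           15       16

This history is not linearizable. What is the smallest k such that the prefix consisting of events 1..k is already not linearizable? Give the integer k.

10

events 1..9 are still linearizable — one witness is A, B, C, D:
1. A deq() → empty, leaving queue <>
2. B deq() → empty, leaving queue <>
3. C enq(62), leaving queue <62>
4. D enq(67), leaving queue <62,67>
event 10 — E's response, time 10 — after it, nothing linearizes
take A, B, C, D, E: step 5 already fails, because E deq() → 67 cannot occur there
take A, B, C, E, D: step 4 already fails, because E deq() → 67 cannot occur there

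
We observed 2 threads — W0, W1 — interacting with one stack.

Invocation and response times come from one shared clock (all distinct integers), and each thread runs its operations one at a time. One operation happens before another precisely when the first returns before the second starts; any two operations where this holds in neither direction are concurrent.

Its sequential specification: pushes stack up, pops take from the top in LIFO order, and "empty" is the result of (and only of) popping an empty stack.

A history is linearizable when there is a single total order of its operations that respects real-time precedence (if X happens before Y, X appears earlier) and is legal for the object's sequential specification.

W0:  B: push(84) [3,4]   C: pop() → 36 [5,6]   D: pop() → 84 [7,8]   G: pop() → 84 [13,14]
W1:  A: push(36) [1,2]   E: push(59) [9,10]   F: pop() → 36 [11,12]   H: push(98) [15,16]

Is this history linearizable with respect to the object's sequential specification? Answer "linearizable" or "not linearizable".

not linearizable

already the first 6 events (up to C's response at time 6) admit no linearization; the first 5 still do
exhaustive check: the 3 completed stack ops admit one real-time order; illegal
e.g. A, B, C: illegal at step 3, since C pop() → 36 cannot apply there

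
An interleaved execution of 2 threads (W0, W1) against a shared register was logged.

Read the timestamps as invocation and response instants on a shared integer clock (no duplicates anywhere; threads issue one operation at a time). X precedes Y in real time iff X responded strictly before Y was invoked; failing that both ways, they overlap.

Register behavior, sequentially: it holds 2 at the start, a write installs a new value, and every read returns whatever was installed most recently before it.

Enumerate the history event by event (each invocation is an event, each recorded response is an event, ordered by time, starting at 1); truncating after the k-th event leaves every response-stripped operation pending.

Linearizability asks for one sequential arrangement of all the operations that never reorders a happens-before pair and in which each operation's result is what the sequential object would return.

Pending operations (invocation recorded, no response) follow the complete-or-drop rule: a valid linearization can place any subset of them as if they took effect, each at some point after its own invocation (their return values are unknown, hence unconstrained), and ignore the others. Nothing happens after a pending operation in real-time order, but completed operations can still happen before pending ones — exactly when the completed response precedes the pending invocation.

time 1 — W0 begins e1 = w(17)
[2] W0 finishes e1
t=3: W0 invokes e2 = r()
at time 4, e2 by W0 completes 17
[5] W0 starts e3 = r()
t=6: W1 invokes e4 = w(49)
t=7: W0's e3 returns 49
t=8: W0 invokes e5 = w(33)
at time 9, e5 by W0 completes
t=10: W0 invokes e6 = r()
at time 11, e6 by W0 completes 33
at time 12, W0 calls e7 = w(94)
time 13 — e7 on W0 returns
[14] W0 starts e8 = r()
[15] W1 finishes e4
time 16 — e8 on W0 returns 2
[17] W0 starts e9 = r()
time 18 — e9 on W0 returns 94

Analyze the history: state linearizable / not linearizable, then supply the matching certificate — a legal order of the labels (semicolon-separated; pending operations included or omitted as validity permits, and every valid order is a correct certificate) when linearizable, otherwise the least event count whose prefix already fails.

not linearizable — minimal violating prefix: 16 events

prefix check: 1..15 passes, 1..16 fails once e8's time-16 response joins
8 completed operations, 6 real-time-consistent orders — every register replay fails
take e1, e2, e3, e4, e5, e6, e7, e8: step 3 already fails, because e3 r() → 49 cannot occur there
take e1, e2, e3, e5, e4, e6, e7, e8: step 3 already fails, because e3 r() → 49 cannot occur there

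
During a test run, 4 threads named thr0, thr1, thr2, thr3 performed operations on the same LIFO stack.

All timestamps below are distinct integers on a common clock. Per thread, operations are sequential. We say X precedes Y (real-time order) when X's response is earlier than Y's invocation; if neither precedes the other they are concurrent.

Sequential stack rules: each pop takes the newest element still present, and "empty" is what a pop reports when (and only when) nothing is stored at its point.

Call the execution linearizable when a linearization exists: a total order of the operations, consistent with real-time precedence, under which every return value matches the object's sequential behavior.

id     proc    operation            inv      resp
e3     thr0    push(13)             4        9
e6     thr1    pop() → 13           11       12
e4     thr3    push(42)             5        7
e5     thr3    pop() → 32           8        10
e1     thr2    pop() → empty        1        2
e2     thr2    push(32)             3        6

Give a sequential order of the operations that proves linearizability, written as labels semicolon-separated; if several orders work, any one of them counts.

1. e1 pop() → empty, leaving stack <>
2. e4 push(42), leaving stack <42>
3. e2 push(32), leaving stack <42,32>
4. e5 pop() → 32, leaving stack <42>
5. e3 push(13), leaving stack <42,13>
6. e6 pop() → 13, leaving stack <42>

e1; e4; e2; e5; e3; e6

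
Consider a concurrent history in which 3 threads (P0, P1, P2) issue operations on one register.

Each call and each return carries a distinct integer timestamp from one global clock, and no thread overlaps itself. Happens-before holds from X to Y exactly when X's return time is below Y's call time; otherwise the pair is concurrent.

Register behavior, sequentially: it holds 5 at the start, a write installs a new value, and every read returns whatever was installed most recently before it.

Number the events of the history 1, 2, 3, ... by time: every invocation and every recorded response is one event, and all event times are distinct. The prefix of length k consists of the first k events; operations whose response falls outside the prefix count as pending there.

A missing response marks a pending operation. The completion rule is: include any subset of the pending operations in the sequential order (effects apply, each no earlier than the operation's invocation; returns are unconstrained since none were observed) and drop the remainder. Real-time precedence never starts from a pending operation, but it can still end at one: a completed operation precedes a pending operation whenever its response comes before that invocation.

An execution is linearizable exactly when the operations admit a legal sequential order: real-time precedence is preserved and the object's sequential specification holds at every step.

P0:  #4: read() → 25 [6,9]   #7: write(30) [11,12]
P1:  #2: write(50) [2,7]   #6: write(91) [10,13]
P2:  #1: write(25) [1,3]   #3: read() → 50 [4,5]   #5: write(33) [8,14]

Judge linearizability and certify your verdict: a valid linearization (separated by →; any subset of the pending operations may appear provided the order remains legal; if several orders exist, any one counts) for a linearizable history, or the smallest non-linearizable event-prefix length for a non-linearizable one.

already the first 9 events (up to #4's response at time 9) admit no linearization; the first 8 still do
the 4 completed operations admit 4 real-time orders; each fails the register replay
include/drop combinations of the 1 pending operation (#5) were all tried; none helps
for example #1, #2, #3, #4 (pending dropped) fails at step 4: #4 read() → 25 is not legal there
for example #1, #3, #2, #4 (pending dropped) fails at step 2: #3 read() → 50 is not legal there

not linearizable — minimal violating prefix: 9 events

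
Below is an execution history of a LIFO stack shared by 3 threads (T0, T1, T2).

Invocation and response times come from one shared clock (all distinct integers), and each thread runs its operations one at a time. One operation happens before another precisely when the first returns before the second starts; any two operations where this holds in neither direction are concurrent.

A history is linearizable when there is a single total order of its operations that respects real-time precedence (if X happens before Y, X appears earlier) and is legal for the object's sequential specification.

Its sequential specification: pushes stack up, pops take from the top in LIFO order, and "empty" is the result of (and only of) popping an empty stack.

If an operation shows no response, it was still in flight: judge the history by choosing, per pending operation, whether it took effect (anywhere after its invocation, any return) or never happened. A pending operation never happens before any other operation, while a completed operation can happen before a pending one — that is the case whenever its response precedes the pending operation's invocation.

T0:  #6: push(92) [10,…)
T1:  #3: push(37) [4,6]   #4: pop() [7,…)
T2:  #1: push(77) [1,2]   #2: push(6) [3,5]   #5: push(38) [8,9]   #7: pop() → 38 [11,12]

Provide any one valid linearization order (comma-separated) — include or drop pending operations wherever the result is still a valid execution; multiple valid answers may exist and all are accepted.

#1, #2, #3, #4, #5, #7

1. #1 push(77), leaving stack <77>
2. #2 push(6), leaving stack <77,6>
3. #3 push(37), leaving stack <77,6,37>
4. #4 pop() (pending, included), leaving stack <77,6>
5. #5 push(38), leaving stack <77,6,38>
6. #7 pop() → 38, leaving stack <77,6>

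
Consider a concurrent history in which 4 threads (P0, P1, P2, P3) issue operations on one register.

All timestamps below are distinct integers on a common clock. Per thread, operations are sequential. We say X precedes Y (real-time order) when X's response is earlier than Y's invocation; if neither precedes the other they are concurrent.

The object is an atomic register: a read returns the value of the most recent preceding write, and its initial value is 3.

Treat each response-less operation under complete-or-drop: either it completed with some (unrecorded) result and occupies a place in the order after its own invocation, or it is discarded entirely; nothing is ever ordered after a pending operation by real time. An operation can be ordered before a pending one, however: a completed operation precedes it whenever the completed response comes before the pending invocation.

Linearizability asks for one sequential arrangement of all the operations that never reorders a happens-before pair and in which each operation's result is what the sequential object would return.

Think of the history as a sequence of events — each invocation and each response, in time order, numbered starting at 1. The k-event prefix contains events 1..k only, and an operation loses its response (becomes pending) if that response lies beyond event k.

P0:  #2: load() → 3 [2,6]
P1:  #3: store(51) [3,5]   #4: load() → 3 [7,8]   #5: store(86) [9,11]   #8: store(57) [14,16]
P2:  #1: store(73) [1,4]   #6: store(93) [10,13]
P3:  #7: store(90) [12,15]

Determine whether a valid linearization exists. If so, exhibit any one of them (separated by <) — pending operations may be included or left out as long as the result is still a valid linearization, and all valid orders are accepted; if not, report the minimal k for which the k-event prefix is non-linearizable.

cut after 7 events: linearizable; cut after 8 events (#4 responds, time 8): not linearizable
checked exhaustively: 6 real-time-consistent orders of 4 completed operations, zero legal register replays
one such order, #1, #2, #3, #4, breaks at step 2 where #2 load() → 3 is illegal
one such order, #1, #3, #2, #4, breaks at step 3 where #2 load() → 3 is illegal

not linearizable — minimal violating prefix: 8 events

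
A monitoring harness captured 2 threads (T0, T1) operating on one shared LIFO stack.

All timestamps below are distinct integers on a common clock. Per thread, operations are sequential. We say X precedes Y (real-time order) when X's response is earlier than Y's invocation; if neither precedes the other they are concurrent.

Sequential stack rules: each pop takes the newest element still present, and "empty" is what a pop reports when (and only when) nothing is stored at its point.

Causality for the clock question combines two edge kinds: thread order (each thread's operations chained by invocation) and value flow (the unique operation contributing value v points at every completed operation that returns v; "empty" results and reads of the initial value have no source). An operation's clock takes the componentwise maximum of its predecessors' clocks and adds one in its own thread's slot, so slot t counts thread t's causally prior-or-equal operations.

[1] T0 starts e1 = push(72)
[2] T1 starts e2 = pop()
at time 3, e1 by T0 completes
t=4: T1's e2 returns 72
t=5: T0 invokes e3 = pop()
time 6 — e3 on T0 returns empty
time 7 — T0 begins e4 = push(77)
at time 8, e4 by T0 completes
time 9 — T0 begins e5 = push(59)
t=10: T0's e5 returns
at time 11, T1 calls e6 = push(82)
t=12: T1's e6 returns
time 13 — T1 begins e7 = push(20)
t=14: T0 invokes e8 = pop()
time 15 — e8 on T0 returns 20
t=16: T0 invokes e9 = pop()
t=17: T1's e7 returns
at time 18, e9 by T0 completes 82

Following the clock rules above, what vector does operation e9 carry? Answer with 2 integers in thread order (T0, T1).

no predecessors for e1 (invoked 1): T0 increments from zero → (1, 0)
VC(e2, invoked at 2): max of VC(e1)=(1, 0), then +1 on thread T1 → (1, 1)
VC(e3, invoked at 5): max of VC(e1)=(1, 0), then +1 on thread T0 → (2, 0)
VC(e6, invoked at 11): max of VC(e2)=(1, 1), then +1 on thread T1 → (1, 2)
VC(e4, invoked at 7): max of VC(e3)=(2, 0), then +1 on thread T0 → (3, 0)
VC(e7, invoked at 13): max of VC(e6)=(1, 2), then +1 on thread T1 → (1, 3)
VC(e5, invoked at 9): max of VC(e4)=(3, 0), then +1 on thread T0 → (4, 0)
VC(e8, invoked at 14): max of VC(e5)=(4, 0), VC(e7)=(1, 3), then +1 on thread T0 → (5, 3)
VC(e9, invoked at 16): max of VC(e6)=(1, 2), VC(e8)=(5, 3), then +1 on thread T0 → (6, 3)
target: VC(e9) = (6, 3)

(6, 3)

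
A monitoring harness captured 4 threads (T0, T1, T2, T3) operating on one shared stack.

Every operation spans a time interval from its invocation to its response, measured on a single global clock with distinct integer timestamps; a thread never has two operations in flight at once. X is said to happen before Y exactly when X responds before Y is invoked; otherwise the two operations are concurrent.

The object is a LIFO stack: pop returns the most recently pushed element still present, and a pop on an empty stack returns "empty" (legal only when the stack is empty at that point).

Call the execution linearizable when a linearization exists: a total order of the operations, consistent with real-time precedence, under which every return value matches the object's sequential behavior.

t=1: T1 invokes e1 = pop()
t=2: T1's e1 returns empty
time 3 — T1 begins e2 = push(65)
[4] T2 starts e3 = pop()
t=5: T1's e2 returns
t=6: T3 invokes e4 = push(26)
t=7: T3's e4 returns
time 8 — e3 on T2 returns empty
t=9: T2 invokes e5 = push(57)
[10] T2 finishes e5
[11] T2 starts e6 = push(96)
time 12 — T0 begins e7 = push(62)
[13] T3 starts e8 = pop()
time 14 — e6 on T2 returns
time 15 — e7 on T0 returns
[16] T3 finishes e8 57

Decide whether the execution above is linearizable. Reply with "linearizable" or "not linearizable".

linearizable

one valid linearization: e1, e3, e2, e4, e5, e8, e6, e7
step 1: e1 pop() → empty — stack <>
step 2: e3 pop() → empty — stack <>
step 3: e2 push(65) — stack <65>
step 4: e4 push(26) — stack <65,26>
step 5: e5 push(57) — stack <65,26,57>
step 6: e8 pop() → 57 — stack <65,26>
step 7: e6 push(96) — stack <65,26,96>
step 8: e7 push(62) — stack <65,26,96,62>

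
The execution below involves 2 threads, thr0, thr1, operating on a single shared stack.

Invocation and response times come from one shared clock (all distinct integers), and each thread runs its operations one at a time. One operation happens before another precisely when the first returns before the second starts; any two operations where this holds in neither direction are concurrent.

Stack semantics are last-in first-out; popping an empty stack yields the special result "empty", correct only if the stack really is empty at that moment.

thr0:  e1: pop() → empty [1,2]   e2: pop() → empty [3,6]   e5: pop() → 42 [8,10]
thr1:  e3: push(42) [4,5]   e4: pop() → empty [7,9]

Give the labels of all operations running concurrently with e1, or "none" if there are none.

e1 spans [1,2]; an op avoiding the whole window 1..2 is ordered, any other is concurrent
e2 [3,6]: after
e3 [4,5]: after
e4 [7,9]: after
e5 [8,10]: after

none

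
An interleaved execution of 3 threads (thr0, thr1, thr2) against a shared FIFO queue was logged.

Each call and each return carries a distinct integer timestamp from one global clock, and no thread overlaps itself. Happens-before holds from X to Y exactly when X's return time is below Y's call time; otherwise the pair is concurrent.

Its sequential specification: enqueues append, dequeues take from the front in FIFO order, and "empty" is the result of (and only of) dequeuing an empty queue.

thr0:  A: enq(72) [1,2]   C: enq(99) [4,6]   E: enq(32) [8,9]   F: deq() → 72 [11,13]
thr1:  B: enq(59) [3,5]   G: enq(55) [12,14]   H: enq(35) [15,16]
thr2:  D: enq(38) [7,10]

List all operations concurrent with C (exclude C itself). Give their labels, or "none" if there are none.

concurrent with C ([4,6]): every op whose interval crosses 4..6
A [1,2]: before
B [3,5]: concurrent
D [7,10]: after
E [8,9]: after
F [11,13]: after
G [12,14]: after
H [15,16]: after

B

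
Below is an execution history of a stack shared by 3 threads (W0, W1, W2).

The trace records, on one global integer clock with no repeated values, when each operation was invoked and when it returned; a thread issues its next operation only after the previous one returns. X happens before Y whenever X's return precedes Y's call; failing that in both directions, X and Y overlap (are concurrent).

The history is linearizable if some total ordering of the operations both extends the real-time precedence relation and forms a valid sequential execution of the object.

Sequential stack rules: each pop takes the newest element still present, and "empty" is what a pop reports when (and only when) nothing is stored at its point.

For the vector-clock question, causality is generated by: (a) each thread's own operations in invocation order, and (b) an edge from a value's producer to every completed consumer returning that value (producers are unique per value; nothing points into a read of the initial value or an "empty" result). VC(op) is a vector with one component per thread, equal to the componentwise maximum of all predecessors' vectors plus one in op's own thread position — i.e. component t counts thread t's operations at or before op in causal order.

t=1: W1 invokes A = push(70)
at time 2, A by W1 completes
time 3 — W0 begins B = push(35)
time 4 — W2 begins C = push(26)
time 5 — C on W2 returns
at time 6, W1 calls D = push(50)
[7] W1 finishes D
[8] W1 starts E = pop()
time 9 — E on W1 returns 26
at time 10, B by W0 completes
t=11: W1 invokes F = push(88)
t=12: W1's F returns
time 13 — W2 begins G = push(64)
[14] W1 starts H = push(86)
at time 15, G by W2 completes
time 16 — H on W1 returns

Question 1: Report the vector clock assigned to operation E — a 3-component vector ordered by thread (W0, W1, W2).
root op C, invoked 4: fresh clock plus W2's own tick → (0, 0, 1)
root op A, invoked 1: fresh clock plus W1's own tick → (0, 1, 0)
root op B, invoked 3: fresh clock plus W0's own tick → (1, 0, 0)
merge at G (invoked 13): VC(C)=(0, 0, 1), own-thread bump on W2 → (0, 0, 2)
merge at D (invoked 6): VC(A)=(0, 1, 0), own-thread bump on W1 → (0, 2, 0)
merge at E (invoked 8): VC(C)=(0, 0, 1), VC(D)=(0, 2, 0), own-thread bump on W1 → (0, 3, 1)
merge at F (invoked 11): VC(E)=(0, 3, 1), own-thread bump on W1 → (0, 4, 1)
merge at H (invoked 14): VC(F)=(0, 4, 1), own-thread bump on W1 → (0, 5, 1)
target: VC(E) = (0, 3, 1)

(0, 3, 1)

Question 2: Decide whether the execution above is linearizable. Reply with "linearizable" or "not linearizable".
prefix check: 1..8 passes, 1..9 fails once E's time-9 response joins
exactly one order of the 4 completed ops respects real time; the stack replay fails
no escape via the 1 pending operation (B): every completion choice fails
take A, C, D, E (pending dropped): step 4 already fails, because E pop() → 26 cannot occur there

not linearizable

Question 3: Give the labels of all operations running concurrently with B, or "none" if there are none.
B runs from 3 to 10; window-overlapping ops are concurrent
A [1,2]: before
C [4,5]: concurrent
D [6,7]: concurrent
E [8,9]: concurrent
F [11,12]: after
G [13,15]: after
H [14,16]: after

C, D, E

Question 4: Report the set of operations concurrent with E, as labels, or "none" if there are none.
E spans [8,9]; an op avoiding the whole window 8..9 is ordered, any other is concurrent
A [1,2]: before
B [3,10]: concurrent
C [4,5]: before
D [6,7]: before
F [11,12]: after
G [13,15]: after
H [14,16]: after

B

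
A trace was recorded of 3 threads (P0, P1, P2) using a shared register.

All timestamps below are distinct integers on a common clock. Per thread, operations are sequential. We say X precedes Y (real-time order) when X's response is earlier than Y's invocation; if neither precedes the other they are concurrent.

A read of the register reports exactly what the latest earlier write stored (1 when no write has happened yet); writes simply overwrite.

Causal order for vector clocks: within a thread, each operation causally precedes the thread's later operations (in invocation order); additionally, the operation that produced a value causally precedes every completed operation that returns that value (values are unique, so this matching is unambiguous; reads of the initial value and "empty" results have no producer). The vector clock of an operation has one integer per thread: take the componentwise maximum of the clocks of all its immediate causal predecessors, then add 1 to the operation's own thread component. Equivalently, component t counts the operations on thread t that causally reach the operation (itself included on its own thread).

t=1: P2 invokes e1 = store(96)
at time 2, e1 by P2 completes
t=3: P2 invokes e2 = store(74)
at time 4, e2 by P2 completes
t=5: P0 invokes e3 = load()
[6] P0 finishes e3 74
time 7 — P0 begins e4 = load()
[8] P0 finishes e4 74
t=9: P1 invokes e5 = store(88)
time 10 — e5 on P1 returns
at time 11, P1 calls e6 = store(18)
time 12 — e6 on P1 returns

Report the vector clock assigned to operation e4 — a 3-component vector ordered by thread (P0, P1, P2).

root op e1, invoked 1: fresh clock plus P2's own tick → (0, 0, 1)
root op e5, invoked 9: fresh clock plus P1's own tick → (0, 1, 0)
from VC(e1)=(0, 0, 1), e2 (invoked 3) maxes components and bumps P2 → (0, 0, 2)
from VC(e5)=(0, 1, 0), e6 (invoked 11) maxes components and bumps P1 → (0, 2, 0)
from VC(e2)=(0, 0, 2), e3 (invoked 5) maxes components and bumps P0 → (1, 0, 2)
from VC(e2)=(0, 0, 2), VC(e3)=(1, 0, 2), e4 (invoked 7) maxes components and bumps P0 → (2, 0, 2)
target: VC(e4) = (2, 0, 2)

(2, 0, 2)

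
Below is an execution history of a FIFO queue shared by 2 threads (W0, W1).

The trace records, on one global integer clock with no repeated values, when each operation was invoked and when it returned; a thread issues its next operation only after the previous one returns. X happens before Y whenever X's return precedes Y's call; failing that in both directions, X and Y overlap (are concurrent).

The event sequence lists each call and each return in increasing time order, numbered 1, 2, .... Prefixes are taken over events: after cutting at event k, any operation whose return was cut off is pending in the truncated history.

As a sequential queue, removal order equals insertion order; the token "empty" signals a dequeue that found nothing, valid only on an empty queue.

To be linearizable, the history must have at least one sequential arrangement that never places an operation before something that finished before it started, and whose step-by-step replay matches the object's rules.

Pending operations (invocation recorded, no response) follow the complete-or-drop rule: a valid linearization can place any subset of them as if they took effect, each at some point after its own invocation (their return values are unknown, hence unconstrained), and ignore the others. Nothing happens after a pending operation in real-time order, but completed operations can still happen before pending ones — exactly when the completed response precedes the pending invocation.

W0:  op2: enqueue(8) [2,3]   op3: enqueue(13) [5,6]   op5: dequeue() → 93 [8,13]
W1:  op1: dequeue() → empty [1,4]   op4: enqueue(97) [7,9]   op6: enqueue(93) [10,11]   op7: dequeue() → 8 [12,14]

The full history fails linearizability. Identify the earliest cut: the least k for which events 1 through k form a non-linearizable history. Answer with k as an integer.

one valid order for events 1..12 is op1, op2, op3, op4, op5, op6:
step 1: op1 dequeue() → empty — queue <>
step 2: op2 enqueue(8) — queue <8>
step 3: op3 enqueue(13) — queue <8,13>
step 4: op4 enqueue(97) — queue <8,13,97>
step 5: op5 dequeue() (pending, included) — queue <13,97>
step 6: op6 enqueue(93) — queue <13,97,93>
event 13 — op5's response, time 13 — after it, nothing linearizes
no escape via the 1 pending operation (op7): every completion choice fails
one such order, op1, op2, op3, op4, op5, op6 (pending dropped), breaks at step 5 where op5 dequeue() → 93 is illegal
one such order, op1, op2, op3, op4, op6, op5 (pending dropped), breaks at step 6 where op5 dequeue() → 93 is illegal

13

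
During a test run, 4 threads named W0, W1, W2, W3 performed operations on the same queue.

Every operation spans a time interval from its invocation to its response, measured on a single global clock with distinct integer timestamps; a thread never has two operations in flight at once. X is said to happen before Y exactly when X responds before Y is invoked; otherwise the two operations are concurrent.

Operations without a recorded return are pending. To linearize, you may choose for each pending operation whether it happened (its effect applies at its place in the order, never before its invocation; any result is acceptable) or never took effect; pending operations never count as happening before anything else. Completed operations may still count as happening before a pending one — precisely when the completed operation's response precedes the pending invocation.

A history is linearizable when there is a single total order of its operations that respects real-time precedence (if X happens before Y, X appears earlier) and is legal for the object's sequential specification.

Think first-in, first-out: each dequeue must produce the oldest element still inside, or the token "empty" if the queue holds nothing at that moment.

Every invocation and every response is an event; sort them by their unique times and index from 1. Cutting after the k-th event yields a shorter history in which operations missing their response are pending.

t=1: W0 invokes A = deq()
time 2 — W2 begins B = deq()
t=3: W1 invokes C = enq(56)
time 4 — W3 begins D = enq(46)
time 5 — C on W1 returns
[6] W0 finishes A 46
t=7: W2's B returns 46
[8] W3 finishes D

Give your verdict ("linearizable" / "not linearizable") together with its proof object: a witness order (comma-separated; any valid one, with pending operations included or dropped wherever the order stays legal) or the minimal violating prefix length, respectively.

not linearizable — minimal violating prefix: 7 events

already the first 7 events (up to B's response at time 7) admit no linearization; the first 6 still do
all 6 real-time-respecting orders fail — 3 completed queue operations, no legal replay
completion choices over the 1 pending operation (D) were checked; none helps
take A, B, C (pending dropped): step 1 already fails, because A deq() → 46 cannot occur there
take A, C, B (pending dropped): step 1 already fails, because A deq() → 46 cannot occur there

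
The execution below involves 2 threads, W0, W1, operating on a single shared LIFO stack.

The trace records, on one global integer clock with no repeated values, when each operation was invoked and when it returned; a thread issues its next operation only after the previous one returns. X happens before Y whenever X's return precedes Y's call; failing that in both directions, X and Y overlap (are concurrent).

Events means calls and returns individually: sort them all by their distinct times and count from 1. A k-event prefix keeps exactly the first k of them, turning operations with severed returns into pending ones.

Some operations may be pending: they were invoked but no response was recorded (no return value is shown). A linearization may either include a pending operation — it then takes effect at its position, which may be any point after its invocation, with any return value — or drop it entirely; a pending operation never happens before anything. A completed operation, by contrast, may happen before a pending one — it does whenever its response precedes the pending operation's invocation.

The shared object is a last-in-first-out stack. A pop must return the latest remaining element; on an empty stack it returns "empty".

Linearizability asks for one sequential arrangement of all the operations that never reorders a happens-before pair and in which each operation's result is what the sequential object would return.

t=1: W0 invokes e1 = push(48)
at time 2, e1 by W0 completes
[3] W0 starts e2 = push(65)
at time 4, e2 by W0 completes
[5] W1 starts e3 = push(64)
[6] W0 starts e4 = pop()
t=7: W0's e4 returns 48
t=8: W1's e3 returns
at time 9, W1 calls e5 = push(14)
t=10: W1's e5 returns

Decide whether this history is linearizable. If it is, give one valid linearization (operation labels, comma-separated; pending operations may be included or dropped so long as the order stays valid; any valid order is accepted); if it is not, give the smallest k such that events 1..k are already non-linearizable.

through event 6 a valid linearization exists; event 7 (e4 responding at time 7) ends that
one real-time candidate order over the 3 completed operations — the LIFO stack replay rejects it
every completion of the 1 pending operation (e3) was checked; none linearizes
take e1, e2, e4 (pending dropped): step 3 already fails, because e4 pop() → 48 cannot occur there

not linearizable — minimal violating prefix: 7 events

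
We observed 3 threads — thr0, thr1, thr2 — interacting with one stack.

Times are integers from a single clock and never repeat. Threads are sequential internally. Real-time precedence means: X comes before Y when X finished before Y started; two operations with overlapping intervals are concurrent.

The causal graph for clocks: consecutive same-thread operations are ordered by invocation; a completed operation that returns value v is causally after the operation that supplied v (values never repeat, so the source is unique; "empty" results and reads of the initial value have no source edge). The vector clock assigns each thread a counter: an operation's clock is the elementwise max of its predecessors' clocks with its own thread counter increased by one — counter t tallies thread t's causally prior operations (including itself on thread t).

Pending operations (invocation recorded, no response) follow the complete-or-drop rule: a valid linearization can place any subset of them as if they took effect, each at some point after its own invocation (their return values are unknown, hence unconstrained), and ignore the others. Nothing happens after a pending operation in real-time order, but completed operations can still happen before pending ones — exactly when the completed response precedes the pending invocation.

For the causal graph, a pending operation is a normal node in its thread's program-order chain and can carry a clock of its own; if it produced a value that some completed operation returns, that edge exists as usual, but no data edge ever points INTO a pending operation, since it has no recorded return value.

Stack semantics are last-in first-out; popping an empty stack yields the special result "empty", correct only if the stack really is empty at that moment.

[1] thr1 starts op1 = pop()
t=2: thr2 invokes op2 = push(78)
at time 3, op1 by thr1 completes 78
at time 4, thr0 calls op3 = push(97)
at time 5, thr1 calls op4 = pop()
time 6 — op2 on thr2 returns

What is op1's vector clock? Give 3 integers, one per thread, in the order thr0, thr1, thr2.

(0, 1, 1)

no predecessors for op2 (invoked 2): thr2 increments from zero → (0, 0, 1)
no predecessors for op3 (invoked 4): thr0 increments from zero → (1, 0, 0)
op1, invoked 1, takes VC(op2)=(0, 0, 1) under max, adds 1 for thr1 → (0, 1, 1)
op4, invoked 5, takes VC(op1)=(0, 1, 1) under max, adds 1 for thr1 → (0, 2, 1)
target: VC(op1) = (0, 1, 1)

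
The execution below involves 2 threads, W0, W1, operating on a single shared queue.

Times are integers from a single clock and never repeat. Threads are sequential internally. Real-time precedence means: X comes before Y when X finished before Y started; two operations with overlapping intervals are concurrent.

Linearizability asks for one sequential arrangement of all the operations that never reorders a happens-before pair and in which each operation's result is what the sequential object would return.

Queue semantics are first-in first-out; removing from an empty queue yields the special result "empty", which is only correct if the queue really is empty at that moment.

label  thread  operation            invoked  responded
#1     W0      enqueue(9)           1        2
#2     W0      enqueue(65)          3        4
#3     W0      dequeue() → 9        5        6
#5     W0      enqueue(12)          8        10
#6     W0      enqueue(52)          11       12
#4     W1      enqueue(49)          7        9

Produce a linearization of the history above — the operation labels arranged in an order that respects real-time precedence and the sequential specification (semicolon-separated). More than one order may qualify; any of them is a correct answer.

#1; #2; #3; #4; #5; #6

after step 1 (#1 enqueue(9)): queue <9>
after step 2 (#2 enqueue(65)): queue <9,65>
after step 3 (#3 dequeue() → 9): queue <65>
after step 4 (#4 enqueue(49)): queue <65,49>
after step 5 (#5 enqueue(12)): queue <65,49,12>
after step 6 (#6 enqueue(52)): queue <65,49,12,52>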